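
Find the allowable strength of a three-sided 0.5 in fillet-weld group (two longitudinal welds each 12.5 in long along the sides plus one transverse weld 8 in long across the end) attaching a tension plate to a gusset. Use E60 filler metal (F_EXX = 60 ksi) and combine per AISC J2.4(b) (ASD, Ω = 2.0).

R_n/Ω ≈ 212 kips

t_e = 0.707 × 0.5 = 0.3535 in.
R_nwl = 0.6 × 60 × 0.3535 × 25 = 318.1 kips (longitudinal, 2 welds).
R_nwt = 0.6 × 60 × 0.3535 × 8 = 101.8 kips (transverse, base value).
(i) R_nwl + R_nwt = 420 kips; (ii) 0.85 R_nwl + 1.5 R_nwt = 423.1 kips.
R_n = max = 423.1 kips [governs: (ii)]; R_n/Ω = 211.6 kips.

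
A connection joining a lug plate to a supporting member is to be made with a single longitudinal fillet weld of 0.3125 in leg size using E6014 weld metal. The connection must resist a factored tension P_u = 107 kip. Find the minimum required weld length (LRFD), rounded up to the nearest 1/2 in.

L = 18 in

E60XX → F_EXX = 60 ksi.
Throat t_e = 0.707 × 0.3125 = 0.2209 in.
φr_n = 0.75 × 0.6 × 60 × 0.2209 = 5.965 kip/in.
L_req = P_u / φr_n = 107 / 5.965 = 17.94 in total.
Round up → use L = 18 in.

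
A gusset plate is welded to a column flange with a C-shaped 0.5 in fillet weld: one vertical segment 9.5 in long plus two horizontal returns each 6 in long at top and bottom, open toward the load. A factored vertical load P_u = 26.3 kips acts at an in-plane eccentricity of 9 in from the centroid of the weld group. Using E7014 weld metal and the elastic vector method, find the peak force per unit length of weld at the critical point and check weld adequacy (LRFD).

E70XX → F_EXX = 70 ksi.
Total weld length L_w = 21.5 in. Treat welds as unit-width lines.
Centroid: x̄ = 2×6×3 / 21.5 = 1.674 in from the vertical weld.
Polar moment about centroid: J = I_x + I_y = [9.5³/12 + 2×6×4.75²] + [9.5×1.674² + 2(6³/12 + 6×1.326²)] = 425.9 in³.
Direct shear f_v = P/L_w = 26.3 / 21.5 = 1.223 kip/in (vertical).
Torsion M = P·e = 26.3 × 9 = 236.7 kip·in.
Critical point at (x, y) = (4.326, 4.75) from centroid. f_tx = M·y/J = 2.64 kip/in; f_ty = M·x/J = 2.404 kip/in.
Resultant f_max = √[f_tx² + (f_v + f_ty)²] = √[2.64² + (1.223 + 2.404)²] = 4.486 kip/in.
Capacity per unit length: φr_n = 0.75 × 0.6 × 70 × (0.707 × 0.5) = 11.14 kip/in.
4.486 ≤ 11.14 → adequate.

f_max ≈ 4.49 kip/in; adequate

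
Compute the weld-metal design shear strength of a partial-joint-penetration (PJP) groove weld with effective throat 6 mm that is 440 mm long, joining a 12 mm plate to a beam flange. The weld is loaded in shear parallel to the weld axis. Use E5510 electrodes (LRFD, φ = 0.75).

E55XX → F_EXX = 550 MPa.
Effective throat (given) t_e = 6 mm.
A_we = 6 × 440 = 2640 mm².
F_nw = 0.6 F_EXX = 330 MPa.
φR_n = 0.75 × 330 × 2640 × 10⁻³ = 653.4 kN.

φR_n ≈ 653 kN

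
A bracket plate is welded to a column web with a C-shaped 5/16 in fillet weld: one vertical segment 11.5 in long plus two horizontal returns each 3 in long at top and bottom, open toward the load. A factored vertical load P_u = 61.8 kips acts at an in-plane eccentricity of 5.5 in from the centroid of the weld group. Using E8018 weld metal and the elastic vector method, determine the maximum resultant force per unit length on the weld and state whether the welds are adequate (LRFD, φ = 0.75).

f_max ≈ 8.35 kip/in; NOT adequate

E80XX → F_EXX = 80 ksi.
Total weld length L_w = 17.5 in. Treat welds as unit-width lines.
Centroid: x̄ = 2×3×1.5 / 17.5 = 0.5143 in from the vertical weld.
Polar moment about centroid: J = I_x + I_y = [11.5³/12 + 2×3×5.75²] + [11.5×0.5143² + 2(3³/12 + 3×0.9857²)] = 338.5 in³.
Direct shear f_v = P/L_w = 61.8 / 17.5 = 3.531 kip/in (vertical).
Torsion M = P·e = 61.8 × 5.5 = 339.9 kip·in.
Critical point at (x, y) = (2.486, 5.75) from centroid. f_tx = M·y/J = 5.774 kip/in; f_ty = M·x/J = 2.496 kip/in.
Resultant f_max = √[f_tx² + (f_v + f_ty)²] = √[5.774² + (3.531 + 2.496)²] = 8.347 kip/in.
Capacity per unit length: φr_n = 0.75 × 0.6 × 80 × (0.707 × 0.3125) = 7.954 kip/in.
8.347 > 7.954 → NOT adequate.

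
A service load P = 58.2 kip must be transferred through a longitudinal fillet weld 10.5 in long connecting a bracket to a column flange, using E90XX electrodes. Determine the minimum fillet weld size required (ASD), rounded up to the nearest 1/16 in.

w = 5/16 in

E90XX → F_EXX = 90 ksi.
Total weld length L = 10.5 in.
Required throat t_e = P × Ω / (0.6 F_EXX × L) = 58.2 × 2.0 / (0.6 × 90 × 10.5) = 0.2053 in.
Required leg w = t_e / 0.707 = 0.2904 in → use 5/16 in.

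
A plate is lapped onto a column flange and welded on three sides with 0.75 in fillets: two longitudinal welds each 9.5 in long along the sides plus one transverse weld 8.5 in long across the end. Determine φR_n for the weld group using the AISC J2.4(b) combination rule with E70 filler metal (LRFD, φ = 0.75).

φR_n ≈ 483 kip

E70XX → F_EXX = 70 ksi.
t_e = 0.707 × 0.75 = 0.5302 in.
R_nwl = 0.6 × 70 × 0.5302 × 19 = 423.1 kip (longitudinal, 2 welds).
R_nwt = 0.6 × 70 × 0.5302 × 8.5 = 189.3 kip (transverse, base value).
(i) R_nwl + R_nwt = 612.4 kip; (ii) 0.85 R_nwl + 1.5 R_nwt = 643.6 kip.
R_n = max = 643.6 kip [governs: (ii)]; φR_n = 482.7 kip.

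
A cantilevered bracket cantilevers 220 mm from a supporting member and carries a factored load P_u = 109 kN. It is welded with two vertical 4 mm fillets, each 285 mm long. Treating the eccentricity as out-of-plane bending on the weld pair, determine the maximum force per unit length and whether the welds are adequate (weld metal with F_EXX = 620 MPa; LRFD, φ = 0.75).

f_max ≈ 906 N/mm; NOT adequate

L_w = 2 × 285 = 570 mm; section modulus (unit throat) S = 2 × L²/6 = 27080 mm².
Direct shear f_v = P/L_w = 109×10³/570 = 191.2 N/mm.
Moment M = P × e = 109×10³ × 220 = 23980000 N·mm; bending f_b = M/S = 885.7 N/mm.
f_max = √(f_v² + f_b²) = √(191.2² + 885.7²) = 906.1 N/mm.
φr_n = 0.75 × 0.6 × 620 × (0.707 × 4) = 789 N/mm → NOT adequate.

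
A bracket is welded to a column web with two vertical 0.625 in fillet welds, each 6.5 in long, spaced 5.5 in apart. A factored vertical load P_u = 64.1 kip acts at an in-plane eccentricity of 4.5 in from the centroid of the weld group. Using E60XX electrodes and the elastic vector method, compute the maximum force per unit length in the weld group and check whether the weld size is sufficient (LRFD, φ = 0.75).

E60XX → F_EXX = 60 ksi.
Total weld length L_w = 13 in. Treat welds as unit-width lines.
Polar moment about centroid: J = 2[d³/12 + d(b/2)²] = 2[6.5³/12 + 6.5×2.75²] = 144.1 in³.
Direct shear f_v = P/L_w = 64.1 / 13 = 4.931 kip/in (vertical).
Torsion M = P·e = 64.1 × 4.5 = 288.45 kip·in.
Critical point at (x, y) = (2.75, 3.25) from centroid. f_tx = M·y/J = 6.506 kip/in; f_ty = M·x/J = 5.505 kip/in.
Resultant f_max = √[f_tx² + (f_v + f_ty)²] = √[6.506² + (4.931 + 5.505)²] = 12.3 kip/in.
Capacity per unit length: φr_n = 0.75 × 0.6 × 60 × (0.707 × 0.625) = 11.93 kip/in.
12.3 > 11.93 → NOT adequate.

f_max ≈ 12.3 kip/in; NOT adequate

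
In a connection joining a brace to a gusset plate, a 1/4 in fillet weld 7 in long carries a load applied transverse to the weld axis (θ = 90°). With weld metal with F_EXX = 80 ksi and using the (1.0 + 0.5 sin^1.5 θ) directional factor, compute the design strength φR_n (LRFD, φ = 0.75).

t_e = 0.707 × 0.25 = 0.1767 in; A_we = 0.1767 × 7 = 1.237 in².
Directional factor: 1.0 + 0.5 sin^1.5(90°) = 1.5.
F_nw = 0.6 × 80 × 1.5 = 72 ksi.
φR_n = 0.75 × 72 × 1.237 = 66.81 kips.

φR_n ≈ 66.8 kips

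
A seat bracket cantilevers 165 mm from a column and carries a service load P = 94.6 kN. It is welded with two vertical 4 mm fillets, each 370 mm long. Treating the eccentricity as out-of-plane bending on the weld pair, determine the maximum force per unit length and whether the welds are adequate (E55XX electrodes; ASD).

f_max ≈ 365 N/mm; adequate

E55XX → F_EXX = 550 MPa.
L_w = 2 × 370 = 740 mm; section modulus (unit throat) S = 2 × L²/6 = 45630 mm².
Direct shear f_v = P/L_w = 94.6×10³/740 = 127.8 N/mm.
Moment M = P × e = 94.6×10³ × 165 = 15609000 N·mm; bending f_b = M/S = 342.1 N/mm.
f_max = √(f_v² + f_b²) = √(127.8² + 342.1²) = 365.2 N/mm.
r_n/Ω = (1/2.0) × 0.6 × 550 × (0.707 × 4) = 466.6 N/mm → adequate.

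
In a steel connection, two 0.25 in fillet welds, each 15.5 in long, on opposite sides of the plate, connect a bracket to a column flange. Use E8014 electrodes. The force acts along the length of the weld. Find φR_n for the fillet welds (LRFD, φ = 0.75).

E80XX → F_EXX = 80 ksi.
Effective throat t_e = 0.707 × 0.25 = 0.1767 in.
Total length L = 31 in; A_we = 0.1767 × 31 = 5.479 in².
F_nw = 0.6 F_EXX = 0.6 × 80 = 48 ksi.
φR_n = 0.75 × 48 × 5.479 = 197.3 kips.

φR_n ≈ 197 kips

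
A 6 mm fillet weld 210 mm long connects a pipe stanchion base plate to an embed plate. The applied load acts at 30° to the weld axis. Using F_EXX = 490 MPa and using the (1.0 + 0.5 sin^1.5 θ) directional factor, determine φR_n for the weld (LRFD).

t_e = 0.707 × 6 = 4.242 mm; A_we = 4.242 × 210 = 890.8 mm².
Directional factor: 1.0 + 0.5 sin^1.5(30°) = 1.177.
F_nw = 0.6 × 490 × 1.177 = 346 MPa.
φR_n = 0.75 × 346 × 890.8 × 10⁻³ = 231.1 kN.

φR_n ≈ 231 kN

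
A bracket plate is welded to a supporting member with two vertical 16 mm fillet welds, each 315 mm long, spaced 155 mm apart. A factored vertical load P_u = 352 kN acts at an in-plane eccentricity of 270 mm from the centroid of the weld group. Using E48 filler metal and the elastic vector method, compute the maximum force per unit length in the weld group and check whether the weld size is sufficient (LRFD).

f_max ≈ 2160 N/mm; adequate

E48XX → F_EXX = 480 MPa.
Total weld length L_w = 630 mm. Treat welds as unit-width lines.
Polar moment about centroid: J = 2[d³/12 + d(b/2)²] = 2[315³/12 + 315×77.5²] = 8993000 mm³.
Direct shear f_v = P/L_w = 352×10³ / 630 = 558.7 N/mm (vertical).
Torsion M = P·e = 352×10³ × 270 = 95040000 N·mm.
Critical point at (x, y) = (77.5, 157.5) from centroid. f_tx = M·y/J = 1664 N/mm; f_ty = M·x/J = 819 N/mm.
Resultant f_max = √[f_tx² + (f_v + f_ty)²] = √[1664² + (558.7 + 819)²] = 2161 N/mm.
Capacity per unit length: φr_n = 0.75 × 0.6 × 480 × (0.707 × 16) = 2443 N/mm.
2161 ≤ 2443 → adequate.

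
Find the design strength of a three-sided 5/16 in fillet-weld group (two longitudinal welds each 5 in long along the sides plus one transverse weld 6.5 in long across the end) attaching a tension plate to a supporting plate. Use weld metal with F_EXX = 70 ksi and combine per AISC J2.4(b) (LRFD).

φR_n ≈ 127 kips

t_e = 0.707 × 0.3125 = 0.2209 in.
R_nwl = 0.6 × 70 × 0.2209 × 10 = 92.79 kips (longitudinal, 2 welds).
R_nwt = 0.6 × 70 × 0.2209 × 6.5 = 60.32 kips (transverse, base value).
(i) R_nwl + R_nwt = 153.1 kips; (ii) 0.85 R_nwl + 1.5 R_nwt = 169.3 kips.
R_n = max = 169.3 kips [governs: (ii)]; φR_n = 127 kips.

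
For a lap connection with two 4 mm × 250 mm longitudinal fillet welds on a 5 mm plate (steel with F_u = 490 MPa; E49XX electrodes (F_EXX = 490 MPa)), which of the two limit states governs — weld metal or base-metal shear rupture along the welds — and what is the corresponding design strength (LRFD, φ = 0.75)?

φR_n ≈ 312 kN (weld metal governs)

t_e = 0.707 × 4 = 2.828 mm; L = 500 mm.
Weld metal: φR_n = 0.75 × 0.6 × 490 × 2.828 × 500 × 10⁻³ = 311.8 kN.
Base metal (shear rupture): φR_n = 0.75 × 0.6 × 490 × 5 × 500 × 10⁻³ = 551.2 kN.
Governing: weld metal.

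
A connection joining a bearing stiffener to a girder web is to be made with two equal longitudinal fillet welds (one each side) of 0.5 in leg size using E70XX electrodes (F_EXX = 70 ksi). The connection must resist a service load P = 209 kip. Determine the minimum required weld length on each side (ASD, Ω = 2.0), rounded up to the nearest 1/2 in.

Throat t_e = 0.707 × 0.5 = 0.3535 in.
r_n/Ω = (0.6 × 70 × 0.3535) / 2.0 = 7.423 kip/in.
L_req = P / (r_n/Ω) = 209 / 7.423 = 28.15 in total.
Per side: 28.15 / 2 = 14.08 in.
Round up → use L = 14.5 in on each side.

L = 14.5 in on each side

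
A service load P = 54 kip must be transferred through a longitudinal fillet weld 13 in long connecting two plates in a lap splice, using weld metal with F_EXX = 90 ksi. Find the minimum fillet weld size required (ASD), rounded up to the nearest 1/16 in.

Total weld length L = 13 in.
Required throat t_e = P × Ω / (0.6 F_EXX × L) = 54 × 2.0 / (0.6 × 90 × 13) = 0.1538 in.
Required leg w = t_e / 0.707 = 0.2176 in → use 1/4 in.

w = 1/4 in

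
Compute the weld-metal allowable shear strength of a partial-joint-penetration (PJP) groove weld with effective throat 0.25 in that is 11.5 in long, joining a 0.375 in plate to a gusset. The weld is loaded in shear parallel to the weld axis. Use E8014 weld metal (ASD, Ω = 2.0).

E80XX → F_EXX = 80 ksi.
Effective throat (given) t_e = 0.25 in.
A_we = 0.25 × 11.5 = 2.875 in².
F_nw = 0.6 F_EXX = 48 ksi.
R_n/Ω = (48 × 2.875) / 2.0 = 69 kip.

R_n/Ω ≈ 69 kip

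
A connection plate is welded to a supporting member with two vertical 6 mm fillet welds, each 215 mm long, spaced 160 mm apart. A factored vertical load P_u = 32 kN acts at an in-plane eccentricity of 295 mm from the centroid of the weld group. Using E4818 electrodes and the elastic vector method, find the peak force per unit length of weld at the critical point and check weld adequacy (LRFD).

E48XX → F_EXX = 480 MPa.
Total weld length L_w = 430 mm. Treat welds as unit-width lines.
Polar moment about centroid: J = 2[d³/12 + d(b/2)²] = 2[215³/12 + 215×80²] = 4408000 mm³.
Direct shear f_v = P/L_w = 32×10³ / 430 = 74.42 N/mm (vertical).
Torsion M = P·e = 32×10³ × 295 = 9440000 N·mm.
Critical point at (x, y) = (80, 107.5) from centroid. f_tx = M·y/J = 230.2 N/mm; f_ty = M·x/J = 171.3 N/mm.
Resultant f_max = √[f_tx² + (f_v + f_ty)²] = √[230.2² + (74.42 + 171.3)²] = 336.7 N/mm.
Capacity per unit length: φr_n = 0.75 × 0.6 × 480 × (0.707 × 6) = 916.3 N/mm.
336.7 ≤ 916.3 → adequate.

f_max ≈ 337 N/mm; adequate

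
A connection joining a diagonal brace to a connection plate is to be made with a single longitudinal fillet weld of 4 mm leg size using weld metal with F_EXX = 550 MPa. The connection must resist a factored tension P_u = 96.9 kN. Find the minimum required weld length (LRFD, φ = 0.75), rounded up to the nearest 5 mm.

Throat t_e = 0.707 × 4 = 2.828 mm.
φr_n = 0.75 × 0.6 × 550 × 2.828 × 10⁻³ = 0.6999 kN/mm.
L_req = P_u / φr_n = 96.9 / 0.6999 = 138.4 mm total.
Round up → use L = 140 mm.

L = 140 mm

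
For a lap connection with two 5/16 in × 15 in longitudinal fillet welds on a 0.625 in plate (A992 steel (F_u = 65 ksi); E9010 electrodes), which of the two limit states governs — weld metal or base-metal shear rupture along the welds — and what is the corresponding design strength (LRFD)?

E90XX → F_EXX = 90 ksi.
t_e = 0.707 × 0.3125 = 0.2209 in; L = 30 in.
Weld metal: φR_n = 0.75 × 0.6 × 90 × 0.2209 × 30 = 268.4 kip.
Base metal (shear rupture): φR_n = 0.75 × 0.6 × 65 × 0.625 × 30 = 548.4 kip.
Governing: weld metal.

φR_n ≈ 268 kip (weld metal governs)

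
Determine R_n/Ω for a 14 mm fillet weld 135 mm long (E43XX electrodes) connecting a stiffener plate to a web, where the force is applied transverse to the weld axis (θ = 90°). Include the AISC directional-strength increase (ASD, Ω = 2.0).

R_n/Ω ≈ 259 kN

E43XX → F_EXX = 430 MPa.
t_e = 0.707 × 14 = 9.898 mm; A_we = 9.898 × 135 = 1336 mm².
Directional factor: 1.0 + 0.5 sin^1.5(90°) = 1.5.
F_nw = 0.6 × 430 × 1.5 = 387 MPa.
R_n/Ω = (387 × 1336) / 2.0 × 10⁻³ = 258.6 kN.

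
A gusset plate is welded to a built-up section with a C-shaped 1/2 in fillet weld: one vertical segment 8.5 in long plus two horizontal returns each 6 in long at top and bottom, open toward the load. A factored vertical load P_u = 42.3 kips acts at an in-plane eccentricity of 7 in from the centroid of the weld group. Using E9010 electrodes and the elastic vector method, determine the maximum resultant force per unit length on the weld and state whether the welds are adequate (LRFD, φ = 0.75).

f_max ≈ 6.72 kip/in; adequate

E90XX → F_EXX = 90 ksi.
Total weld length L_w = 20.5 in. Treat welds as unit-width lines.
Centroid: x̄ = 2×6×3 / 20.5 = 1.756 in from the vertical weld.
Polar moment about centroid: J = I_x + I_y = [8.5³/12 + 2×6×4.25²] + [8.5×1.756² + 2(6³/12 + 6×1.244²)] = 348.7 in³.
Direct shear f_v = P/L_w = 42.3 / 20.5 = 2.063 kip/in (vertical).
Torsion M = P·e = 42.3 × 7 = 296.1 kip·in.
Critical point at (x, y) = (4.244, 4.25) from centroid. f_tx = M·y/J = 3.609 kip/in; f_ty = M·x/J = 3.604 kip/in.
Resultant f_max = √[f_tx² + (f_v + f_ty)²] = √[3.609² + (2.063 + 3.604)²] = 6.719 kip/in.
Capacity per unit length: φr_n = 0.75 × 0.6 × 90 × (0.707 × 0.5) = 14.32 kip/in.
6.719 ≤ 14.32 → adequate.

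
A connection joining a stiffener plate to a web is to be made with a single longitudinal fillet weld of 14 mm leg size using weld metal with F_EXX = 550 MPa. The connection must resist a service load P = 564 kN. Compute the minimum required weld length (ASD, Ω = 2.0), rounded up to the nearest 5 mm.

L = 350 mm

Throat t_e = 0.707 × 14 = 9.898 mm.
r_n/Ω = (0.6 × 550 × 9.898) / 2.0 = 1633 N/mm = 1.633 kN/mm.
L_req = P / (r_n/Ω) = 564 / 1.633 = 345.3 mm total.
Round up → use L = 350 mm.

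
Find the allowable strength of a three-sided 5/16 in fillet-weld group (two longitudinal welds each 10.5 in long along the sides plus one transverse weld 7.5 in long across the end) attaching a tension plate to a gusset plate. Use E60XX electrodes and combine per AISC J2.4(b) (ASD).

E60XX → F_EXX = 60 ksi.
t_e = 0.707 × 0.3125 = 0.2209 in.
R_nwl = 0.6 × 60 × 0.2209 × 21 = 167 kip (longitudinal, 2 welds).
R_nwt = 0.6 × 60 × 0.2209 × 7.5 = 59.65 kip (transverse, base value).
(i) R_nwl + R_nwt = 226.7 kip; (ii) 0.85 R_nwl + 1.5 R_nwt = 231.5 kip.
R_n = max = 231.5 kip [governs: (ii)]; R_n/Ω = 115.7 kip.

R_n/Ω ≈ 116 kip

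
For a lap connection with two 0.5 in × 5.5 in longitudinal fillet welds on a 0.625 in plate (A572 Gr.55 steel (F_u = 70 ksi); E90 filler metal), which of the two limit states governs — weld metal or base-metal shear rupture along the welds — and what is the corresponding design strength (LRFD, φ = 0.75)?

E90XX → F_EXX = 90 ksi.
t_e = 0.707 × 0.5 = 0.3535 in; L = 11 in.
Weld metal: φR_n = 0.75 × 0.6 × 90 × 0.3535 × 11 = 157.5 kip.
Base metal (shear rupture): φR_n = 0.75 × 0.6 × 70 × 0.625 × 11 = 216.6 kip.
Governing: weld metal.

φR_n ≈ 157 kip (weld metal governs)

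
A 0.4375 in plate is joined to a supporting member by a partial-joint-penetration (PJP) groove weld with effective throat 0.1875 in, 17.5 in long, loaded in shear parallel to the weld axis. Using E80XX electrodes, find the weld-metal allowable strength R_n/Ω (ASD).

E80XX → F_EXX = 80 ksi.
Effective throat (given) t_e = 0.1875 in.
A_we = 0.1875 × 17.5 = 3.281 in².
F_nw = 0.6 F_EXX = 48 ksi.
R_n/Ω = (48 × 3.281) / 2.0 = 78.75 kips.

R_n/Ω ≈ 78.8 kips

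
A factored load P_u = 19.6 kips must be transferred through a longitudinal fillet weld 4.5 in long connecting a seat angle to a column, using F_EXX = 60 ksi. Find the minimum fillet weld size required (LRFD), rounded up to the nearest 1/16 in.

w = 1/4 in

Total weld length L = 4.5 in.
Required throat t_e = P_u / (φ × 0.6 F_EXX × L) = 19.6 / (0.75 × 0.6 × 60 × 4.5) = 0.1613 in.
Required leg w = t_e / 0.707 = 0.2282 in → use 1/4 in.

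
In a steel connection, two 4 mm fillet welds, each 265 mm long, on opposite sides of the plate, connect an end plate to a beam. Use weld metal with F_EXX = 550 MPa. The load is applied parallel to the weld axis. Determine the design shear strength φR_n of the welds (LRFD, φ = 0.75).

Effective throat t_e = 0.707 × 4 = 2.828 mm.
Total length L = 530 mm; A_we = 2.828 × 530 = 1499 mm².
F_nw = 0.6 F_EXX = 0.6 × 550 = 330 MPa.
φR_n = 0.75 × 330 × 1499 × 10⁻³ = 371 kN.

φR_n ≈ 371 kN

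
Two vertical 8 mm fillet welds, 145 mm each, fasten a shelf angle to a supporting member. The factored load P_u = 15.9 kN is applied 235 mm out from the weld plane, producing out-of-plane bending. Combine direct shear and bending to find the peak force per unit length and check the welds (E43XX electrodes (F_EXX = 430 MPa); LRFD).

L_w = 2 × 145 = 290 mm; section modulus (unit throat) S = 2 × L²/6 = 7008 mm².
Direct shear f_v = P/L_w = 15.9×10³/290 = 54.83 N/mm.
Moment M = P × e = 15.9×10³ × 235 = 3736500 N·mm; bending f_b = M/S = 533.2 N/mm.
f_max = √(f_v² + f_b²) = √(54.83² + 533.2²) = 536 N/mm.
φr_n = 0.75 × 0.6 × 430 × (0.707 × 8) = 1094 N/mm → adequate.

f_max ≈ 536 N/mm; adequate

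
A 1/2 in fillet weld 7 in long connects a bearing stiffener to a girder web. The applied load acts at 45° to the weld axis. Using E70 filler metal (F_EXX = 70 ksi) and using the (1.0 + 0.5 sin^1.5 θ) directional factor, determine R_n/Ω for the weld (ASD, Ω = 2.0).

t_e = 0.707 × 0.5 = 0.3535 in; A_we = 0.3535 × 7 = 2.474 in².
Directional factor: 1.0 + 0.5 sin^1.5(45°) = 1.297.
F_nw = 0.6 × 70 × 1.297 = 54.49 ksi.
R_n/Ω = (54.49 × 2.474) / 2.0 = 67.41 kip.

R_n/Ω ≈ 67.4 kip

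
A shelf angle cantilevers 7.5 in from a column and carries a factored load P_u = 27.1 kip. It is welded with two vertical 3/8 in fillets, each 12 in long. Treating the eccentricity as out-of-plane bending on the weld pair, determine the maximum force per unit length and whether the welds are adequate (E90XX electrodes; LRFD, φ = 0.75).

E90XX → F_EXX = 90 ksi.
L_w = 2 × 12 = 24 in; section modulus (unit throat) S = 2 × L²/6 = 48 in².
Direct shear f_v = P/L_w = 27.1/24 = 1.129 kip/in.
Moment M = P × e = 27.1 × 7.5 = 203.25 kip·in; bending f_b = M/S = 4.234 kip/in.
f_max = √(f_v² + f_b²) = √(1.129² + 4.234²) = 4.382 kip/in.
φr_n = 0.75 × 0.6 × 90 × (0.707 × 0.375) = 10.74 kip/in → adequate.

f_max ≈ 4.38 kip/in; adequate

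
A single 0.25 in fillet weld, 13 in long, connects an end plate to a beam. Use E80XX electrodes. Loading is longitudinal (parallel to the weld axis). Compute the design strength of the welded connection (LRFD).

φR_n ≈ 82.7 kips

E80XX → F_EXX = 80 ksi.
Effective throat t_e = 0.707 × 0.25 = 0.1767 in.
Total length L = 13 in; A_we = 0.1767 × 13 = 2.298 in².
F_nw = 0.6 F_EXX = 0.6 × 80 = 48 ksi.
φR_n = 0.75 × 48 × 2.298 = 82.72 kips.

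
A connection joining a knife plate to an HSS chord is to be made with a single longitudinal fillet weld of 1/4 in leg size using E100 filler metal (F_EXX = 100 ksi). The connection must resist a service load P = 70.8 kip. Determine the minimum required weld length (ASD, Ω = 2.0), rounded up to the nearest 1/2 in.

Throat t_e = 0.707 × 0.25 = 0.1767 in.
r_n/Ω = (0.6 × 100 × 0.1767) / 2.0 = 5.302 kip/in.
L_req = P / (r_n/Ω) = 70.8 / 5.302 = 13.35 in total.
Round up → use L = 13.5 in.

L = 13.5 in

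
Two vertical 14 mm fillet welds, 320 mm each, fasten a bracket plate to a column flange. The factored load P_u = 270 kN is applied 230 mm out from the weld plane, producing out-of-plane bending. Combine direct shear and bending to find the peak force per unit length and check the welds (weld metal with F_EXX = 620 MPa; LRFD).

L_w = 2 × 320 = 640 mm; section modulus (unit throat) S = 2 × L²/6 = 34130 mm².
Direct shear f_v = P/L_w = 270×10³/640 = 421.9 N/mm.
Moment M = P × e = 270×10³ × 230 = 62100000 N·mm; bending f_b = M/S = 1819 N/mm.
f_max = √(f_v² + f_b²) = √(421.9² + 1819²) = 1868 N/mm.
φr_n = 0.75 × 0.6 × 620 × (0.707 × 14) = 2762 N/mm → adequate.

f_max ≈ 1870 N/mm; adequate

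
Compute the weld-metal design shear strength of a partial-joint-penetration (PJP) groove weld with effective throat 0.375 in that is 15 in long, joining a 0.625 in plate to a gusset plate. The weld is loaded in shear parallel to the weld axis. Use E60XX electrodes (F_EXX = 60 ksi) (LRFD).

Effective throat (given) t_e = 0.375 in.
A_we = 0.375 × 15 = 5.625 in².
F_nw = 0.6 F_EXX = 36 ksi.
φR_n = 0.75 × 36 × 5.625 = 151.9 kip.

φR_n ≈ 152 kip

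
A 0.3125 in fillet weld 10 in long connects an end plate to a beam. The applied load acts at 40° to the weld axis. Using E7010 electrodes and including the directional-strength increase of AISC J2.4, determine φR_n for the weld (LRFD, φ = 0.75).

φR_n ≈ 87.5 kips

E70XX → F_EXX = 70 ksi.
t_e = 0.707 × 0.3125 = 0.2209 in; A_we = 0.2209 × 10 = 2.209 in².
Directional factor: 1.0 + 0.5 sin^1.5(40°) = 1.258.
F_nw = 0.6 × 70 × 1.258 = 52.82 ksi.
φR_n = 0.75 × 52.82 × 2.209 = 87.53 kips.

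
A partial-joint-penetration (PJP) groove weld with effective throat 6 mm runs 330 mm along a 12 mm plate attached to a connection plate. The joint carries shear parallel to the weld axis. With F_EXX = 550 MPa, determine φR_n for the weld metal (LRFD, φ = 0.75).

Effective throat (given) t_e = 6 mm.
A_we = 6 × 330 = 1980 mm².
F_nw = 0.6 F_EXX = 330 MPa.
φR_n = 0.75 × 330 × 1980 × 10⁻³ = 490 kN.

φR_n ≈ 490 kN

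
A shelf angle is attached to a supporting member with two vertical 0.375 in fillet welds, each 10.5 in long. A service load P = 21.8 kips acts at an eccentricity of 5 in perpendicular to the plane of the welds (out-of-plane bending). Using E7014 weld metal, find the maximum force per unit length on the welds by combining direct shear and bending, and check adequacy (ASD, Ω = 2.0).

f_max ≈ 3.14 kip/in; adequate

E70XX → F_EXX = 70 ksi.
L_w = 2 × 10.5 = 21 in; section modulus (unit throat) S = 2 × L²/6 = 36.75 in².
Direct shear f_v = P/L_w = 21.8/21 = 1.038 kip/in.
Moment M = P × e = 21.8 × 5 = 109 kip·in; bending f_b = M/S = 2.966 kip/in.
f_max = √(f_v² + f_b²) = √(1.038² + 2.966²) = 3.142 kip/in.
r_n/Ω = (1/2.0) × 0.6 × 70 × (0.707 × 0.375) = 5.568 kip/in → adequate.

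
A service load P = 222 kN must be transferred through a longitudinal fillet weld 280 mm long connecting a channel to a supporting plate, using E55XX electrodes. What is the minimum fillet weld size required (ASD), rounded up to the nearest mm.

w = 7 mm

E55XX → F_EXX = 550 MPa.
Total weld length L = 280 mm.
Required throat t_e = P × Ω / (0.6 F_EXX × L) = 222 × 2.0 / (0.6 × 550 × 280 × 10⁻³) = 4.805 mm.
Required leg w = t_e / 0.707 = 6.797 mm → use 7 mm.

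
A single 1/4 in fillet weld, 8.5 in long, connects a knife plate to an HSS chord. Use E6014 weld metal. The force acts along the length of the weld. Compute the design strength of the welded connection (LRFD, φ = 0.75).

E60XX → F_EXX = 60 ksi.
Effective throat t_e = 0.707 × 0.25 = 0.1767 in.
Total length L = 8.5 in; A_we = 0.1767 × 8.5 = 1.502 in².
F_nw = 0.6 F_EXX = 0.6 × 60 = 36 ksi.
φR_n = 0.75 × 36 × 1.502 = 40.56 kips.

φR_n ≈ 40.6 kips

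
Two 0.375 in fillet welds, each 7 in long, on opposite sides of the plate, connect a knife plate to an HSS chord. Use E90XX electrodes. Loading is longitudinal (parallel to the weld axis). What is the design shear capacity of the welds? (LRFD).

E90XX → F_EXX = 90 ksi.
Effective throat t_e = 0.707 × 0.375 = 0.2651 in.
Total length L = 14 in; A_we = 0.2651 × 14 = 3.712 in².
F_nw = 0.6 F_EXX = 0.6 × 90 = 54 ksi.
φR_n = 0.75 × 54 × 3.712 = 150.3 kips.

φR_n ≈ 150 kips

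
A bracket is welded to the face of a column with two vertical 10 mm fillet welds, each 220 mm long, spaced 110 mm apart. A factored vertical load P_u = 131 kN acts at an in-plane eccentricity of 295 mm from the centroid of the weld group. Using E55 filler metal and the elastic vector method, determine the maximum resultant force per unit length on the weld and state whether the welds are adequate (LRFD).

E55XX → F_EXX = 550 MPa.
Total weld length L_w = 440 mm. Treat welds as unit-width lines.
Polar moment about centroid: J = 2[d³/12 + d(b/2)²] = 2[220³/12 + 220×55²] = 3106000 mm³.
Direct shear f_v = P/L_w = 131×10³ / 440 = 297.7 N/mm (vertical).
Torsion M = P·e = 131×10³ × 295 = 38645000 N·mm.
Critical point at (x, y) = (55, 110) from centroid. f_tx = M·y/J = 1369 N/mm; f_ty = M·x/J = 684.4 N/mm.
Resultant f_max = √[f_tx² + (f_v + f_ty)²] = √[1369² + (297.7 + 684.4)²] = 1685 N/mm.
Capacity per unit length: φr_n = 0.75 × 0.6 × 550 × (0.707 × 10) = 1750 N/mm.
1685 ≤ 1750 → adequate.

f_max ≈ 1680 N/mm; adequate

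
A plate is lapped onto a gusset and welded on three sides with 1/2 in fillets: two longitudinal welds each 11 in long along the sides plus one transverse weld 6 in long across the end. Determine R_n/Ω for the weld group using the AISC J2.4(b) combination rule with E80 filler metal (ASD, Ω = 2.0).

R_n/Ω ≈ 238 kip

E80XX → F_EXX = 80 ksi.
t_e = 0.707 × 0.5 = 0.3535 in.
R_nwl = 0.6 × 80 × 0.3535 × 22 = 373.3 kip (longitudinal, 2 welds).
R_nwt = 0.6 × 80 × 0.3535 × 6 = 101.8 kip (transverse, base value).
(i) R_nwl + R_nwt = 475.1 kip; (ii) 0.85 R_nwl + 1.5 R_nwt = 470 kip.
R_n = max = 475.1 kip [governs: (i)]; R_n/Ω = 237.6 kip.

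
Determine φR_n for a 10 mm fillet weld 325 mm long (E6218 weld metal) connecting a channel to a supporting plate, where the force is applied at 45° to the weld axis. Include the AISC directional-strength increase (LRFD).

φR_n ≈ 832 kN

E62XX → F_EXX = 620 MPa.
t_e = 0.707 × 10 = 7.07 mm; A_we = 7.07 × 325 = 2298 mm².
Directional factor: 1.0 + 0.5 sin^1.5(45°) = 1.297.
F_nw = 0.6 × 620 × 1.297 = 482.6 MPa.
φR_n = 0.75 × 482.6 × 2298 × 10⁻³ = 831.7 kN.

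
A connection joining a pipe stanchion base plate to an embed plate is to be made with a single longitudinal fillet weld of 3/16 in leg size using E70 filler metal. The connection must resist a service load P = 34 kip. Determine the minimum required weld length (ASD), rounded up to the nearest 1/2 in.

E70XX → F_EXX = 70 ksi.
Throat t_e = 0.707 × 0.1875 = 0.1326 in.
r_n/Ω = (0.6 × 70 × 0.1326) / 2.0 = 2.784 kip/in.
L_req = P / (r_n/Ω) = 34 / 2.784 = 12.21 in total.
Round up → use L = 12.5 in.

L = 12.5 in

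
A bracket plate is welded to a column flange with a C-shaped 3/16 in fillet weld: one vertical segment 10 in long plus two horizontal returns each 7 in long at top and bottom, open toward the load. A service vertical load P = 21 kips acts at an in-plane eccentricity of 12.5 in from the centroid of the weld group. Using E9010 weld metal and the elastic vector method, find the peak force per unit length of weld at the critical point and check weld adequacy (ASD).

E90XX → F_EXX = 90 ksi.
Total weld length L_w = 24 in. Treat welds as unit-width lines.
Centroid: x̄ = 2×7×3.5 / 24 = 2.042 in from the vertical weld.
Polar moment about centroid: J = I_x + I_y = [10³/12 + 2×7×5²] + [10×2.042² + 2(7³/12 + 7×1.458²)] = 562 in³.
Direct shear f_v = P/L_w = 21 / 24 = 0.875 kip/in (vertical).
Torsion M = P·e = 21 × 12.5 = 262.5 kip·in.
Critical point at (x, y) = (4.958, 5) from centroid. f_tx = M·y/J = 2.336 kip/in; f_ty = M·x/J = 2.316 kip/in.
Resultant f_max = √[f_tx² + (f_v + f_ty)²] = √[2.336² + (0.875 + 2.316)²] = 3.955 kip/in.
Capacity per unit length: r_n/Ω = (1/2.0) × 0.6 × 90 × (0.707 × 0.1875) = 3.579 kip/in.
3.955 > 3.579 → NOT adequate.

f_max ≈ 3.95 kip/in; NOT adequate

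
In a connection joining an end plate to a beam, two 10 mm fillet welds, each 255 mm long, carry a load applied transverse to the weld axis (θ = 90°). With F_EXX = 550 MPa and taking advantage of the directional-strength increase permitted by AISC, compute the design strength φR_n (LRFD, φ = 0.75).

φR_n ≈ 1340 kN

t_e = 0.707 × 10 = 7.07 mm; A_we = 7.07 × 510 = 3606 mm².
Directional factor: 1.0 + 0.5 sin^1.5(90°) = 1.5.
F_nw = 0.6 × 550 × 1.5 = 495 MPa.
φR_n = 0.75 × 495 × 3606 × 10⁻³ = 1339 kN.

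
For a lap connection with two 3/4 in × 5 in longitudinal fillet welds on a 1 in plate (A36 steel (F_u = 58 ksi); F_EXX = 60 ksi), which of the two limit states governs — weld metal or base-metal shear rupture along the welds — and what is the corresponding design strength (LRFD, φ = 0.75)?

t_e = 0.707 × 0.75 = 0.5302 in; L = 10 in.
Weld metal: φR_n = 0.75 × 0.6 × 60 × 0.5302 × 10 = 143.2 kip.
Base metal (shear rupture): φR_n = 0.75 × 0.6 × 58 × 1 × 10 = 261 kip.
Governing: weld metal.

φR_n ≈ 143 kip (weld metal governs)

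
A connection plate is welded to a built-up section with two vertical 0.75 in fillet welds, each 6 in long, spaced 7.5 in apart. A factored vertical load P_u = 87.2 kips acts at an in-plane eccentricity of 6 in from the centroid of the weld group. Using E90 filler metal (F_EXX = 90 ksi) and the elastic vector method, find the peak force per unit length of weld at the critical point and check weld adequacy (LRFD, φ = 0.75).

Total weld length L_w = 12 in. Treat welds as unit-width lines.
Polar moment about centroid: J = 2[d³/12 + d(b/2)²] = 2[6³/12 + 6×3.75²] = 204.8 in³.
Direct shear f_v = P/L_w = 87.2 / 12 = 7.267 kip/in (vertical).
Torsion M = P·e = 87.2 × 6 = 523.2 kip·in.
Critical point at (x, y) = (3.75, 3) from centroid. f_tx = M·y/J = 7.666 kip/in; f_ty = M·x/J = 9.582 kip/in.
Resultant f_max = √[f_tx² + (f_v + f_ty)²] = √[7.666² + (7.267 + 9.582)²] = 18.51 kip/in.
Capacity per unit length: φr_n = 0.75 × 0.6 × 90 × (0.707 × 0.75) = 21.48 kip/in.
18.51 ≤ 21.48 → adequate.

f_max ≈ 18.5 kip/in; adequate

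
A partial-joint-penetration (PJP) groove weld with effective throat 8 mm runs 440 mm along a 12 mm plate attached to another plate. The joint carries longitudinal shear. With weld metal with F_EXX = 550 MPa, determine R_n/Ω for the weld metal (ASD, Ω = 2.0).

Effective throat (given) t_e = 8 mm.
A_we = 8 × 440 = 3520 mm².
F_nw = 0.6 F_EXX = 330 MPa.
R_n/Ω = (330 × 3520) / 2.0 × 10⁻³ = 580.8 kN.

R_n/Ω ≈ 581 kN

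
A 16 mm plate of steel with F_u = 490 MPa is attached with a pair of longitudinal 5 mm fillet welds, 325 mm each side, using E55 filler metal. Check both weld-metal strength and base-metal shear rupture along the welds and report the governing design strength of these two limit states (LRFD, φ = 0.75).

φR_n ≈ 569 kN (weld metal governs)

E55XX → F_EXX = 550 MPa.
t_e = 0.707 × 5 = 3.535 mm; L = 650 mm.
Weld metal: φR_n = 0.75 × 0.6 × 550 × 3.535 × 650 × 10⁻³ = 568.7 kN.
Base metal (shear rupture): φR_n = 0.75 × 0.6 × 490 × 16 × 650 × 10⁻³ = 2293 kN.
Governing: weld metal.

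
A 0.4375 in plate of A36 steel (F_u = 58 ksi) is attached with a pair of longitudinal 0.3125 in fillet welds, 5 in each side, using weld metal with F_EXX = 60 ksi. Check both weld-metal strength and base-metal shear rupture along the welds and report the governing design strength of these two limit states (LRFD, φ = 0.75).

φR_n ≈ 59.7 kip (weld metal governs)

t_e = 0.707 × 0.3125 = 0.2209 in; L = 10 in.
Weld metal: φR_n = 0.75 × 0.6 × 60 × 0.2209 × 10 = 59.65 kip.
Base metal (shear rupture): φR_n = 0.75 × 0.6 × 58 × 0.4375 × 10 = 114.2 kip.
Governing: weld metal.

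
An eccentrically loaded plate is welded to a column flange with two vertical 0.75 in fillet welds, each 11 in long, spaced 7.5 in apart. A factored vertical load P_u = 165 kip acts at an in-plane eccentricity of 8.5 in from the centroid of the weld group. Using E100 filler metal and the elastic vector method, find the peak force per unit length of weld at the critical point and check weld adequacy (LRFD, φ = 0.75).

E100XX → F_EXX = 100 ksi.
Total weld length L_w = 22 in. Treat welds as unit-width lines.
Polar moment about centroid: J = 2[d³/12 + d(b/2)²] = 2[11³/12 + 11×3.75²] = 531.2 in³.
Direct shear f_v = P/L_w = 165 / 22 = 7.5 kip/in (vertical).
Torsion M = P·e = 165 × 8.5 = 1402.5 kip·in.
Critical point at (x, y) = (3.75, 5.5) from centroid. f_tx = M·y/J = 14.52 kip/in; f_ty = M·x/J = 9.901 kip/in.
Resultant f_max = √[f_tx² + (f_v + f_ty)²] = √[14.52² + (7.5 + 9.901)²] = 22.66 kip/in.
Capacity per unit length: φr_n = 0.75 × 0.6 × 100 × (0.707 × 0.75) = 23.86 kip/in.
22.66 ≤ 23.86 → adequate.

f_max ≈ 22.7 kip/in; adequate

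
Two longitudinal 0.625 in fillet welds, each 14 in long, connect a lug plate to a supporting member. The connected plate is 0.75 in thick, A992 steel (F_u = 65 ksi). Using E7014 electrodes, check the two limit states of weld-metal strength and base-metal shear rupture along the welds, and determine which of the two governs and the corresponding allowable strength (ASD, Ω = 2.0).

E70XX → F_EXX = 70 ksi.
t_e = 0.707 × 0.625 = 0.4419 in; L = 28 in.
Weld metal: R_n/Ω = (1/2.0) × 0.6 × 70 × 0.4419 × 28 = 259.8 kip.
Base metal (shear rupture): R_n/Ω = (1/2.0) × 0.6 × 65 × 0.75 × 28 = 409.5 kip.
Governing: weld metal.

R_n/Ω ≈ 260 kip (weld metal governs)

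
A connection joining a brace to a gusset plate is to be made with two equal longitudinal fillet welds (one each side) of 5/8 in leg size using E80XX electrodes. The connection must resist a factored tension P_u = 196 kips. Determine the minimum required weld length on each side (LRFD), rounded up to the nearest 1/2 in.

L = 6.5 in on each side

E80XX → F_EXX = 80 ksi.
Throat t_e = 0.707 × 0.625 = 0.4419 in.
φr_n = 0.75 × 0.6 × 80 × 0.4419 = 15.91 kips/in.
L_req = P_u / φr_n = 196 / 15.91 = 12.32 in total.
Per side: 12.32 / 2 = 6.161 in.
Round up → use L = 6.5 in on each side.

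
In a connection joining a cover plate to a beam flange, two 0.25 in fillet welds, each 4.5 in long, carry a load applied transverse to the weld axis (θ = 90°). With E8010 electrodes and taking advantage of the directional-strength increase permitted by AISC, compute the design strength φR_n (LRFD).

E80XX → F_EXX = 80 ksi.
t_e = 0.707 × 0.25 = 0.1767 in; A_we = 0.1767 × 9 = 1.591 in².
Directional factor: 1.0 + 0.5 sin^1.5(90°) = 1.5.
F_nw = 0.6 × 80 × 1.5 = 72 ksi.
φR_n = 0.75 × 72 × 1.591 = 85.9 kips.

φR_n ≈ 85.9 kips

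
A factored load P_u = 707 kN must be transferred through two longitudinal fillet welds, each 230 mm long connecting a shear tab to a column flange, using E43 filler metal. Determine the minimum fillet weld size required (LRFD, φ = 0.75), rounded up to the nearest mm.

E43XX → F_EXX = 430 MPa.
Total weld length L = 460 mm.
Required throat t_e = P_u / (φ × 0.6 F_EXX × L) = 707 / (0.75 × 0.6 × 430 × 460 × 10⁻³) = 7.943 mm.
Required leg w = t_e / 0.707 = 11.23 mm → use 12 mm.

w = 12 mm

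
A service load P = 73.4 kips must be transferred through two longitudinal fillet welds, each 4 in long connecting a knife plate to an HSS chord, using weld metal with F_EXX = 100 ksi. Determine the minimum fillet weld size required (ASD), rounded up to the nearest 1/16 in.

w = 7/16 in

Total weld length L = 8 in.
Required throat t_e = P × Ω / (0.6 F_EXX × L) = 73.4 × 2.0 / (0.6 × 100 × 8) = 0.3058 in.
Required leg w = t_e / 0.707 = 0.4326 in → use 7/16 in.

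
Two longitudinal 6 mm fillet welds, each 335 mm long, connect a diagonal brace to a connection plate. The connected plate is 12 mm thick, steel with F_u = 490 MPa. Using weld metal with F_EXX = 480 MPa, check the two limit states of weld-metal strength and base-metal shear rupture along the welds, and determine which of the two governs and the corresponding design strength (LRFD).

φR_n ≈ 614 kN (weld metal governs)

t_e = 0.707 × 6 = 4.242 mm; L = 670 mm.
Weld metal: φR_n = 0.75 × 0.6 × 480 × 4.242 × 670 × 10⁻³ = 613.9 kN.
Base metal (shear rupture): φR_n = 0.75 × 0.6 × 490 × 12 × 670 × 10⁻³ = 1773 kN.
Governing: weld metal.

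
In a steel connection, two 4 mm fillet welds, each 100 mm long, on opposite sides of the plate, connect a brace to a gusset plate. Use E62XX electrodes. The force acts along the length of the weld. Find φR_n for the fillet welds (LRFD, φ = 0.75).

φR_n ≈ 158 kN

E62XX → F_EXX = 620 MPa.
Effective throat t_e = 0.707 × 4 = 2.828 mm.
Total length L = 200 mm; A_we = 2.828 × 200 = 565.6 mm².
F_nw = 0.6 F_EXX = 0.6 × 620 = 372 MPa.
φR_n = 0.75 × 372 × 565.6 × 10⁻³ = 157.8 kN.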